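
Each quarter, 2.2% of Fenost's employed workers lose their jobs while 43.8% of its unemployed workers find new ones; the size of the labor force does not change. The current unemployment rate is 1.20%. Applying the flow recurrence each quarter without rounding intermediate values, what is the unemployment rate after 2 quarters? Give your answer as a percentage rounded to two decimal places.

Unemployment rate after two quarters ≈ 3.74%.

With a fixed labor force, u_{t+1} = u_t + s·(1−u_t) − f·u_t = u_t·(1−s−f) + s.
Here 1−s−f = 0.540 and s = 0.022.
u_1 = 0.012000 × 0.540 + 0.022 = 0.028480.
u_2 = 0.028480 × 0.540 + 0.022 = 0.037379.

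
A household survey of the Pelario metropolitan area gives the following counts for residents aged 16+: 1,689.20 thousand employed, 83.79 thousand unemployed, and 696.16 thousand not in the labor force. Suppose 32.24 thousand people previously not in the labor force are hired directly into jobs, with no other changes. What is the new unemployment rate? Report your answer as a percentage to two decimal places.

New unemployment rate ≈ 4.64%.

Initially, labor force = 1,689.20 + 83.79 = 1,772.99 thousand, so u = 83.79/1,772.99 = 4.73%.
After the change, employed and labor force both rise by 32.24; unemployed unchanged → E = 1,721.44, U = 83.79, labor force = 1,805.23 thousand.
New unemployment rate = 83.79 / 1,805.23 = 4.64%.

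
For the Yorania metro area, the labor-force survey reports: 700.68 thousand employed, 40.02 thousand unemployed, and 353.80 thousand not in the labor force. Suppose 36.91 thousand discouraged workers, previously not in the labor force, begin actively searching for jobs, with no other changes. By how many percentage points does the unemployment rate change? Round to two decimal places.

Initially, labor force = 700.68 + 40.02 = 740.70 thousand, so u = 40.02/740.70 = 5.40%.
After the change, unemployed and labor force both rise by 36.91 → E = 700.68, U = 76.93, labor force = 777.61 thousand.
New unemployment rate = 76.93 / 777.61 = 9.89%.
Change = 9.89% − 5.40% = +4.49 percentage points.

The unemployment rate changes by +4.49 percentage points.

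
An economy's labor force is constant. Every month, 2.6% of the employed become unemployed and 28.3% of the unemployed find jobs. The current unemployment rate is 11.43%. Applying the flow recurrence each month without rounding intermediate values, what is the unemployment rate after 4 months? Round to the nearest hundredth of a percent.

With a fixed labor force, u_{t+1} = u_t + s·(1−u_t) − f·u_t = u_t·(1−s−f) + s.
Here 1−s−f = 0.691 and s = 0.026.
u_1 = 0.114300 × 0.691 + 0.026 = 0.104981.
u_2 = 0.104981 × 0.691 + 0.026 = 0.098542.
u_3 = 0.098542 × 0.691 + 0.026 = 0.094093.
u_4 = 0.094093 × 0.691 + 0.026 = 0.091018.

Unemployment rate after four months ≈ 9.10%.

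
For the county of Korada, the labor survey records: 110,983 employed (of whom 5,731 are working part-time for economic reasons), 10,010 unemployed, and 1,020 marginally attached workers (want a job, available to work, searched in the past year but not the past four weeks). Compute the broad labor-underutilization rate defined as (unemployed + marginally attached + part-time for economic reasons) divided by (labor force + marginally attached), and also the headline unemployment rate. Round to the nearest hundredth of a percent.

Broad underutilization rate ≈ 13.74%; headline unemployment rate ≈ 8.27%.

Labor force = 110,983 + 10,010 = 120,993.
Numerator = 10,010 + 1,020 + 5,731 = 16,761.
Denominator = 120,993 + 1,020 = 122,013.
Broad rate = 16,761 / 122,013 = 13.74%.
Headline unemployment rate = 10,010 / 120,993 = 8.27%.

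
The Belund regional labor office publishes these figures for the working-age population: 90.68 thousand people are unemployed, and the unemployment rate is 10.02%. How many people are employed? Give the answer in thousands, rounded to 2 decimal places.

Labor force = U / u = 90.68 / 0.1002 ≈ 904.99 thousand.
Employed = labor force − unemployed = 904.99 − 90.68 = 814.31 thousand.

About 814.31 thousand are employed.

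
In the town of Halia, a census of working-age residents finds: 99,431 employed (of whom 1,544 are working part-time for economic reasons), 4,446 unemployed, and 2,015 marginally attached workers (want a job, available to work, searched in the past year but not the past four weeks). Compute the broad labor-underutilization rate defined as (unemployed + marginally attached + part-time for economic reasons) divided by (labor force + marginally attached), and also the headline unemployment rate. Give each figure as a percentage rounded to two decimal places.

Labor force = 99,431 + 4,446 = 103,877.
Numerator = 4,446 + 2,015 + 1,544 = 8,005.
Denominator = 103,877 + 2,015 = 105,892.
Broad rate = 8,005 / 105,892 = 7.56%.
Headline unemployment rate = 4,446 / 103,877 = 4.28%.

Broad underutilization rate ≈ 7.56%; headline unemployment rate ≈ 4.28%.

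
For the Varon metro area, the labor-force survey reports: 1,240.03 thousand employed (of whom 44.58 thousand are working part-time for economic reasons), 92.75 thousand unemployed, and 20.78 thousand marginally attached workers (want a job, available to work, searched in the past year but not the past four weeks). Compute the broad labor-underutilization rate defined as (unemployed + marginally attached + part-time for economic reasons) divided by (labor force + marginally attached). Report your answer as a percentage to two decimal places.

Broad underutilization rate ≈ 11.68%.

Labor force = 1,240.03 + 92.75 = 1,332.78 thousand.
Numerator = 92.75 + 20.78 + 44.58 = 158.11 thousand.
Denominator = 1,332.78 + 20.78 = 1,353.56 thousand.
Broad rate = 158.11 / 1,353.56 = 11.68%.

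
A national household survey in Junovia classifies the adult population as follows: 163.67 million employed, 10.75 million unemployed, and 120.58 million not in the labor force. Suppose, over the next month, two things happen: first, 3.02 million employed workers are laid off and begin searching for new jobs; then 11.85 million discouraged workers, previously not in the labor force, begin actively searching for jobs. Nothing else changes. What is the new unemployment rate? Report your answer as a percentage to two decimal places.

New unemployment rate ≈ 13.75%.

Initially, labor force = 163.67 + 10.75 = 174.42 million, so u = 10.75/174.42 = 6.16%.
After the first change, employed falls and unemployed rises by 3.02; labor force unchanged → E = 160.65, U = 13.77, labor force = 174.42 million.
After the second change, unemployed and labor force both rise by 11.85 → E = 160.65, U = 25.62, labor force = 186.27 million.
New unemployment rate = 25.62 / 186.27 = 13.75%.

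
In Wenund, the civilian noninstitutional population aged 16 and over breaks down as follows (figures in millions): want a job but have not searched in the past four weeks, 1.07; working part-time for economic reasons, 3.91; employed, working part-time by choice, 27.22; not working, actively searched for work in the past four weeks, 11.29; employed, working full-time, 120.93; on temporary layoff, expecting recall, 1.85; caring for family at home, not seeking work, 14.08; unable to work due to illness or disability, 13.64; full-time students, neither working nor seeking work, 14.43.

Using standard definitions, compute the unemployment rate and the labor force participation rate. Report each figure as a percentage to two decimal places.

Employed = 3.91 + 27.22 + 120.93 = 152.06 million (anyone who worked, including part-time for economic reasons, counts as employed).
Unemployed = 11.29 + 1.85 = 13.14 million (jobless and actively searching, or on temporary layoff).
Labor force = 152.06 + 13.14 = 165.20 million.
Not in labor force = 1.07 + 14.08 + 13.64 + 14.43 = 43.22 million (those not working and not actively searching are outside the labor force — including those who want a job but have given up searching).
Civilian working-age population = 165.20 + 43.22 = 208.42 million.
Unemployment rate = 13.14 / 165.20 = 7.95%.
Labor force participation rate = 165.20 / 208.42 = 79.26%.

Unemployment rate ≈ 7.95%; labor force participation rate ≈ 79.26%.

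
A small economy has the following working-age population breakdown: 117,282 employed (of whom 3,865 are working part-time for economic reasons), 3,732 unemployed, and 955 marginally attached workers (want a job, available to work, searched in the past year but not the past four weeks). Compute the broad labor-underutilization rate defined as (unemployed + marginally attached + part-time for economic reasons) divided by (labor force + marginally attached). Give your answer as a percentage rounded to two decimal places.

Broad underutilization rate ≈ 7.01%.

Labor force = 117,282 + 3,732 = 121,014.
Numerator = 3,732 + 955 + 3,865 = 8,552.
Denominator = 121,014 + 955 = 121,969.
Broad rate = 8,552 / 121,969 = 7.01%.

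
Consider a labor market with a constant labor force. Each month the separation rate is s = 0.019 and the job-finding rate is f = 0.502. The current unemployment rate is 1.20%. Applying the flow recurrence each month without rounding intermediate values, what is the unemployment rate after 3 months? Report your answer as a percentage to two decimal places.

With a fixed labor force, u_{t+1} = u_t + s·(1−u_t) − f·u_t = u_t·(1−s−f) + s.
Here 1−s−f = 0.479 and s = 0.019.
u_1 = 0.012000 × 0.479 + 0.019 = 0.024748.
u_2 = 0.024748 × 0.479 + 0.019 = 0.030854.
u_3 = 0.030854 × 0.479 + 0.019 = 0.033779.

Unemployment rate after three months ≈ 3.38%.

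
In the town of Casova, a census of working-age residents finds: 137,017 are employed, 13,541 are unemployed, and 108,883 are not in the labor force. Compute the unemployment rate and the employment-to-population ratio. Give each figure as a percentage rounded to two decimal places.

Labor force = employed + unemployed = 137,017 + 13,541 = 150,558.
Working-age population = 150,558 + 108,883 = 259,441.
Unemployment rate = 13,541 / 150,558 = 8.99%.
Employment-population ratio = 137,017 / 259,441 = 52.81%.

Unemployment rate ≈ 8.99%; employment-population ratio ≈ 52.81%.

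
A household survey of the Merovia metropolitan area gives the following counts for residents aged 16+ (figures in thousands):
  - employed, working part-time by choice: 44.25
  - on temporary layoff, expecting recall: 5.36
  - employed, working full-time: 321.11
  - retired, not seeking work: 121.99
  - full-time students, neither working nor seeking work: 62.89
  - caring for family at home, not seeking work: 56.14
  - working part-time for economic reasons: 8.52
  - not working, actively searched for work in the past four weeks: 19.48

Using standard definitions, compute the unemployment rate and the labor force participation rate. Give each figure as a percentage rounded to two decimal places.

Unemployment rate ≈ 6.23%; labor force participation rate ≈ 62.33%.

Employed = 44.25 + 321.11 + 8.52 = 373.88 thousand (anyone who worked, including part-time for economic reasons, counts as employed).
Unemployed = 5.36 + 19.48 = 24.84 thousand (jobless and actively searching, or on temporary layoff).
Labor force = 373.88 + 24.84 = 398.72 thousand.
Not in labor force = 121.99 + 62.89 + 56.14 = 241.02 thousand (those not working and not actively searching are outside the labor force).
Civilian working-age population = 398.72 + 241.02 = 639.74 thousand.
Unemployment rate = 24.84 / 398.72 = 6.23%.
Labor force participation rate = 398.72 / 639.74 = 62.33%.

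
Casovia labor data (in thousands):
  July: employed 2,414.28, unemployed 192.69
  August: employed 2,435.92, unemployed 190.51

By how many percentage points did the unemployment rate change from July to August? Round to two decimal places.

July: labor force = 2,414.28 + 192.69 = 2,606.97; u = 192.69/2,606.97 = 7.39%.
August: labor force = 2,435.92 + 190.51 = 2,626.43; u = 190.51/2,626.43 = 7.25%.
Change = 7.25% − 7.39% = −0.14 pp.

The unemployment rate changed by −0.14 percentage points.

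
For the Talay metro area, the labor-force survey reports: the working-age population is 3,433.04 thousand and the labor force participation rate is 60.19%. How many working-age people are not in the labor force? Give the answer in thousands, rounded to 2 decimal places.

Share not in the labor force = 1 − 0.6019 = 0.3981.
Not in labor force = 0.3981 × 3,433.04 ≈ 1,366.69 thousand.

About 1,366.69 thousand are not in the labor force.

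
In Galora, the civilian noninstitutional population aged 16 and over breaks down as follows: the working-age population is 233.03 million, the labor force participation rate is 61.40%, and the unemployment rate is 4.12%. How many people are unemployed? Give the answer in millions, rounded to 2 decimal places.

About 5.89 million are unemployed.

Labor force = 0.6140 × 233.03 = 143.08 million.
Unemployed = 0.0412 × 143.08 ≈ 5.89 million.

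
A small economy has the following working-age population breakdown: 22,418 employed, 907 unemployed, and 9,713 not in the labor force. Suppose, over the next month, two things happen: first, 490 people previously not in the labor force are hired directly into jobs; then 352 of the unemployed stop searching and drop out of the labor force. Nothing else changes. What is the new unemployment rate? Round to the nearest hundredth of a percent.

Initially, labor force = 22,418 + 907 = 23,325, so u = 907/23,325 = 3.89%.
After the first change, employed and labor force both rise by 490; unemployed unchanged → E = 22,908, U = 907, labor force = 23,815.
After the second change, unemployed and labor force both fall by 352 → E = 22,908, U = 555, labor force = 23,463.
New unemployment rate = 555 / 23,463 = 2.37%.

New unemployment rate ≈ 2.37%.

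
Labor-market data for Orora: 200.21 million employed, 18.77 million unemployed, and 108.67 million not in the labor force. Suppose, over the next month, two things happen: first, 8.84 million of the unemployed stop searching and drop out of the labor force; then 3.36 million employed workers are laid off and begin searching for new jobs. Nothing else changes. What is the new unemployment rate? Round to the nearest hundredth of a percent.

New unemployment rate ≈ 6.32%.

Initially, labor force = 200.21 + 18.77 = 218.98 million, so u = 18.77/218.98 = 8.57%.
After the first change, unemployed and labor force both fall by 8.84 → E = 200.21, U = 9.93, labor force = 210.14 million.
After the second change, employed falls and unemployed rises by 3.36; labor force unchanged → E = 196.85, U = 13.29, labor force = 210.14 million.
New unemployment rate = 13.29 / 210.14 = 6.32%.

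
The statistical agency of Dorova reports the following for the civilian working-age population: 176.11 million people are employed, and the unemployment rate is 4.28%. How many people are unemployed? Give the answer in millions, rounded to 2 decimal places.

About 7.87 million are unemployed.

Let U be the number unemployed. The labor force is E + U, and U/(E+U) = 0.0428.
So U = 0.0428 × 176.11 / (1 − 0.0428) = 7.5375 / 0.9572 ≈ 7.87 million.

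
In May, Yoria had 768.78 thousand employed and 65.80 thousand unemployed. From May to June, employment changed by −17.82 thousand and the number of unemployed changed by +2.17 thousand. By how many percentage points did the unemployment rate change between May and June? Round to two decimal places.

May: labor force = 768.78 + 65.80 = 834.58; u = 65.80/834.58 = 7.88%.
June: labor force = 750.96 + 67.97 = 818.93; u = 67.97/818.93 = 8.30%.
Change = 8.30% − 7.88% = +0.42 pp.

The unemployment rate changed by +0.42 percentage points.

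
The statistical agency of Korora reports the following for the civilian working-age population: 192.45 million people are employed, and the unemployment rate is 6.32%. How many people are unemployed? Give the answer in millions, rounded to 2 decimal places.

About 12.98 million are unemployed.

Let U be the number unemployed. The labor force is E + U, and U/(E+U) = 0.0632.
So U = 0.0632 × 192.45 / (1 − 0.0632) = 12.1628 / 0.9368 ≈ 12.98 million.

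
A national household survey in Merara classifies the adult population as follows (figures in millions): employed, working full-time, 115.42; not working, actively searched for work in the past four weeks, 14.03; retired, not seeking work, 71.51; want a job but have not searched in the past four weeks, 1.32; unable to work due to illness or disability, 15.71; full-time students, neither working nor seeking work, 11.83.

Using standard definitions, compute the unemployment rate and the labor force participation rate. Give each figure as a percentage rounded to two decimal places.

Unemployment rate ≈ 10.84%; labor force participation rate ≈ 56.33%.

Employed = 115.42 million.
Unemployed = 14.03 million.
Labor force = 115.42 + 14.03 = 129.45 million.
Not in labor force = 71.51 + 1.32 + 15.71 + 11.83 = 100.37 million (those not working and not actively searching are outside the labor force — including those who want a job but have given up searching).
Civilian working-age population = 129.45 + 100.37 = 229.82 million.
Unemployment rate = 14.03 / 129.45 = 10.84%.
Labor force participation rate = 129.45 / 229.82 = 56.33%.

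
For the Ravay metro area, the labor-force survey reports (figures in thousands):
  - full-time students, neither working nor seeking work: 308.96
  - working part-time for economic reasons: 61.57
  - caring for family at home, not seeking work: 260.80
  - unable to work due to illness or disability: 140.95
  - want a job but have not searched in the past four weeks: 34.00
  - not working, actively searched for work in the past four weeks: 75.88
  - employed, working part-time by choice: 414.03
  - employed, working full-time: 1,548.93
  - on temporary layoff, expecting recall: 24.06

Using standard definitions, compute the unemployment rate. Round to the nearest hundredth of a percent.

Employed = 61.57 + 414.03 + 1,548.93 = 2,024.53 thousand (anyone who worked, including part-time for economic reasons, counts as employed).
Unemployed = 75.88 + 24.06 = 99.94 thousand (jobless and actively searching, or on temporary layoff).
Labor force = 2,024.53 + 99.94 = 2,124.47 thousand.
Unemployment rate = 99.94 / 2,124.47 = 4.70%.

Unemployment rate ≈ 4.70%.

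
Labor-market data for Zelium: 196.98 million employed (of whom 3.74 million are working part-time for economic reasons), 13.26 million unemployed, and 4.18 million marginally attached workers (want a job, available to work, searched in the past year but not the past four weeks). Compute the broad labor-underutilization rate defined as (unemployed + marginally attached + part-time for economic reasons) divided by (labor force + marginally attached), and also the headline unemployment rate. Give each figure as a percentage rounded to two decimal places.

Labor force = 196.98 + 13.26 = 210.24 million.
Numerator = 13.26 + 4.18 + 3.74 = 21.18 million.
Denominator = 210.24 + 4.18 = 214.42 million.
Broad rate = 21.18 / 214.42 = 9.88%.
Headline unemployment rate = 13.26 / 210.24 = 6.31%.

Broad underutilization rate ≈ 9.88%; headline unemployment rate ≈ 6.31%.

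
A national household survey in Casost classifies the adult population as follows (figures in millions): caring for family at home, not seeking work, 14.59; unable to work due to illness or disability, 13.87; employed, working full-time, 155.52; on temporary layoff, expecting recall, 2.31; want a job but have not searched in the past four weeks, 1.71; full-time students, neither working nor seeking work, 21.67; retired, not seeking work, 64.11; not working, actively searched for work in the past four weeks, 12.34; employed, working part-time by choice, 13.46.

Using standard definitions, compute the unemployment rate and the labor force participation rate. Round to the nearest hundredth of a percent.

Employed = 155.52 + 13.46 = 168.98 million.
Unemployed = 2.31 + 12.34 = 14.65 million (jobless and actively searching, or on temporary layoff).
Labor force = 168.98 + 14.65 = 183.63 million.
Not in labor force = 14.59 + 13.87 + 1.71 + 21.67 + 64.11 = 115.95 million (those not working and not actively searching are outside the labor force — including those who want a job but have given up searching).
Civilian working-age population = 183.63 + 115.95 = 299.58 million.
Unemployment rate = 14.65 / 183.63 = 7.98%.
Labor force participation rate = 183.63 / 299.58 = 61.30%.

Unemployment rate ≈ 7.98%; labor force participation rate ≈ 61.30%.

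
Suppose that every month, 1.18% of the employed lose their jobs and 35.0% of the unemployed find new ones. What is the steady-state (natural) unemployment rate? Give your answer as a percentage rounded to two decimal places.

At steady state the flows balance: s·E = f·U, so U/(E+U) = s/(s+f).
u* = 1.18 / (1.18 + 35.0) = 1.18 / 36.18 = 3.26%.

Steady-state unemployment rate ≈ 3.26%.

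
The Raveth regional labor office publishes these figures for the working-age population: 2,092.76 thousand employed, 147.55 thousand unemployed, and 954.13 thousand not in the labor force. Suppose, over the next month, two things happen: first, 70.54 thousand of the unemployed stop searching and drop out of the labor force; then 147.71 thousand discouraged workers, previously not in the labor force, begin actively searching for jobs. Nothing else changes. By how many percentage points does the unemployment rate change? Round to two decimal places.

Initially, labor force = 2,092.76 + 147.55 = 2,240.31 thousand, so u = 147.55/2,240.31 = 6.59%.
After the first change, unemployed and labor force both fall by 70.54 → E = 2,092.76, U = 77.01, labor force = 2,169.77 thousand.
After the second change, unemployed and labor force both rise by 147.71 → E = 2,092.76, U = 224.72, labor force = 2,317.48 thousand.
New unemployment rate = 224.72 / 2,317.48 = 9.70%.
Change = 9.70% − 6.59% = +3.11 percentage points.

The unemployment rate changes by +3.11 percentage points.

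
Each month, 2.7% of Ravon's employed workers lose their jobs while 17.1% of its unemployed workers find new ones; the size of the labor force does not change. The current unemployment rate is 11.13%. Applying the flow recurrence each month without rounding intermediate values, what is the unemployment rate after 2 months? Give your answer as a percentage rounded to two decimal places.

With a fixed labor force, u_{t+1} = u_t + s·(1−u_t) − f·u_t = u_t·(1−s−f) + s.
Here 1−s−f = 0.802 and s = 0.027.
u_1 = 0.111300 × 0.802 + 0.027 = 0.116263.
u_2 = 0.116263 × 0.802 + 0.027 = 0.120243.

Unemployment rate after two months ≈ 12.02%.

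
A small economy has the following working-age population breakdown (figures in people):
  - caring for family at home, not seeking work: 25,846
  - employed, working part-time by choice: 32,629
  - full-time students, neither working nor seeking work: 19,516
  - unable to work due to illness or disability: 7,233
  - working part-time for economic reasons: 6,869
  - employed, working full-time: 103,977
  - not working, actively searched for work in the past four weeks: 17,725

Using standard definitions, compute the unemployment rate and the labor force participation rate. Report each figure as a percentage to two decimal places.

Employed = 32,629 + 6,869 + 103,977 = 143,475 (anyone who worked, including part-time for economic reasons, counts as employed).
Unemployed = 17,725.
Labor force = 143,475 + 17,725 = 161,200.
Not in labor force = 25,846 + 19,516 + 7,233 = 52,595 (those not working and not actively searching are outside the labor force).
Civilian working-age population = 161,200 + 52,595 = 213,795.
Unemployment rate = 17,725 / 161,200 = 11.00%.
Labor force participation rate = 161,200 / 213,795 = 75.40%.

Unemployment rate ≈ 11.00%; labor force participation rate ≈ 75.40%.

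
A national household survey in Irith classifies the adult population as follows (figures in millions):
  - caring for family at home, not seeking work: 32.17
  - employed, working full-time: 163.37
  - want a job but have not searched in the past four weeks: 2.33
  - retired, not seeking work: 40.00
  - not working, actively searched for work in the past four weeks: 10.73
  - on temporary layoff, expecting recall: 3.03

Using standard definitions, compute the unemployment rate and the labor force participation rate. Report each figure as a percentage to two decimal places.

Unemployment rate ≈ 7.77%; labor force participation rate ≈ 70.39%.

Employed = 163.37 million.
Unemployed = 10.73 + 3.03 = 13.76 million (jobless and actively searching, or on temporary layoff).
Labor force = 163.37 + 13.76 = 177.13 million.
Not in labor force = 32.17 + 2.33 + 40.00 = 74.50 million (those not working and not actively searching are outside the labor force — including those who want a job but have given up searching).
Civilian working-age population = 177.13 + 74.50 = 251.63 million.
Unemployment rate = 13.76 / 177.13 = 7.77%.
Labor force participation rate = 177.13 / 251.63 = 70.39%.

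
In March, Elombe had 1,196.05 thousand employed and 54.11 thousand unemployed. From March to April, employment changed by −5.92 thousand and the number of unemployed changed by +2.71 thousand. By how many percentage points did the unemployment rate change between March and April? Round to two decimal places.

March: labor force = 1,196.05 + 54.11 = 1,250.16; u = 54.11/1,250.16 = 4.33%.
April: labor force = 1,190.13 + 56.82 = 1,246.95; u = 56.82/1,246.95 = 4.56%.
Change = 4.56% − 4.33% = +0.23 pp.

The unemployment rate changed by +0.23 percentage points.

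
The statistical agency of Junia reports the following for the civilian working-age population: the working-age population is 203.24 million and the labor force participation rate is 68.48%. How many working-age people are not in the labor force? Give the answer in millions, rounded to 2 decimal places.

About 64.06 million are not in the labor force.

Share not in the labor force = 1 − 0.6848 = 0.3152.
Not in labor force = 0.3152 × 203.24 ≈ 64.06 million.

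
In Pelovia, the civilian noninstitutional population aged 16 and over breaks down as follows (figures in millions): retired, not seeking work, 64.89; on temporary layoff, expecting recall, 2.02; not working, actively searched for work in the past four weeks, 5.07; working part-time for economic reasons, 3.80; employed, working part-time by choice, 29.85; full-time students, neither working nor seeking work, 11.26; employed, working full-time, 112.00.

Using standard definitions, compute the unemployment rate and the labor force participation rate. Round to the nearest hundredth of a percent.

Unemployment rate ≈ 4.64%; labor force participation rate ≈ 66.73%.

Employed = 3.80 + 29.85 + 112.00 = 145.65 million (anyone who worked, including part-time for economic reasons, counts as employed).
Unemployed = 2.02 + 5.07 = 7.09 million (jobless and actively searching, or on temporary layoff).
Labor force = 145.65 + 7.09 = 152.74 million.
Not in labor force = 64.89 + 11.26 = 76.15 million (those not working and not actively searching are outside the labor force).
Civilian working-age population = 152.74 + 76.15 = 228.89 million.
Unemployment rate = 7.09 / 152.74 = 4.64%.
Labor force participation rate = 152.74 / 228.89 = 66.73%.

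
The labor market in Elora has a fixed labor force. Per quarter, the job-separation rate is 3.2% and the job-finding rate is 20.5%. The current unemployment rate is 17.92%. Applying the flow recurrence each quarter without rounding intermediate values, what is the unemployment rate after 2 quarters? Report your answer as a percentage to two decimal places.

With a fixed labor force, u_{t+1} = u_t + s·(1−u_t) − f·u_t = u_t·(1−s−f) + s.
Here 1−s−f = 0.763 and s = 0.032.
u_1 = 0.179200 × 0.763 + 0.032 = 0.168730.
u_2 = 0.168730 × 0.763 + 0.032 = 0.160741.

Unemployment rate after two quarters ≈ 16.07%.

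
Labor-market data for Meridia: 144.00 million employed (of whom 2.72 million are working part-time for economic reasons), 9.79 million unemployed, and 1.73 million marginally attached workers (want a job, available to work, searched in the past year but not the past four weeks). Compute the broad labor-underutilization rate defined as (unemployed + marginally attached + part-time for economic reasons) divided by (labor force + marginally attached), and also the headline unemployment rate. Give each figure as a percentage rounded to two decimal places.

Broad underutilization rate ≈ 9.16%; headline unemployment rate ≈ 6.37%.

Labor force = 144.00 + 9.79 = 153.79 million.
Numerator = 9.79 + 1.73 + 2.72 = 14.24 million.
Denominator = 153.79 + 1.73 = 155.52 million.
Broad rate = 14.24 / 155.52 = 9.16%.
Headline unemployment rate = 9.79 / 153.79 = 6.37%.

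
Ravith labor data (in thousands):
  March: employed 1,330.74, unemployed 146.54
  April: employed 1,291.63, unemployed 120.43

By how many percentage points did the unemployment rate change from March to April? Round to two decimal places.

March: labor force = 1,330.74 + 146.54 = 1,477.28; u = 146.54/1,477.28 = 9.92%.
April: labor force = 1,291.63 + 120.43 = 1,412.06; u = 120.43/1,412.06 = 8.53%.
Change = 8.53% − 9.92% = −1.39 pp.

The unemployment rate changed by −1.39 percentage points.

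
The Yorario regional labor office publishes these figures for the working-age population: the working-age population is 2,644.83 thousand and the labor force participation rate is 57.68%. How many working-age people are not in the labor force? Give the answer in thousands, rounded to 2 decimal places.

Share not in the labor force = 1 − 0.5768 = 0.4232.
Not in labor force = 0.4232 × 2,644.83 ≈ 1,119.29 thousand.

About 1,119.29 thousand are not in the labor force.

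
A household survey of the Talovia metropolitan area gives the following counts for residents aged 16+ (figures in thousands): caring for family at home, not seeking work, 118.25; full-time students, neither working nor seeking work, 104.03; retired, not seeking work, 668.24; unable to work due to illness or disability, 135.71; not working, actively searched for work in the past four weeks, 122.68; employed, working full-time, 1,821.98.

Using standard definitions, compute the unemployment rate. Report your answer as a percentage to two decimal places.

Unemployment rate ≈ 6.31%.

Employed = 1,821.98 thousand.
Unemployed = 122.68 thousand.
Labor force = 1,821.98 + 122.68 = 1,944.66 thousand.
Unemployment rate = 122.68 / 1,944.66 = 6.31%.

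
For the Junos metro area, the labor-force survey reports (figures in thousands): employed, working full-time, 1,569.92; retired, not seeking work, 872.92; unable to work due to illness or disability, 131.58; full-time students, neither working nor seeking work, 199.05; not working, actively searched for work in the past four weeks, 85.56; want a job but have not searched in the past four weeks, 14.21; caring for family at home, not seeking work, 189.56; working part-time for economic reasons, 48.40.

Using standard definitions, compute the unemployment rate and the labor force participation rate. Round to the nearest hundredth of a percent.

Unemployment rate ≈ 5.02%; labor force participation rate ≈ 54.77%.

Employed = 1,569.92 + 48.40 = 1,618.32 thousand (anyone who worked, including part-time for economic reasons, counts as employed).
Unemployed = 85.56 thousand.
Labor force = 1,618.32 + 85.56 = 1,703.88 thousand.
Not in labor force = 872.92 + 131.58 + 199.05 + 14.21 + 189.56 = 1,407.32 thousand (those not working and not actively searching are outside the labor force — including those who want a job but have given up searching).
Civilian working-age population = 1,703.88 + 1,407.32 = 3,111.20 thousand.
Unemployment rate = 85.56 / 1,703.88 = 5.02%.
Labor force participation rate = 1,703.88 / 3,111.20 = 54.77%.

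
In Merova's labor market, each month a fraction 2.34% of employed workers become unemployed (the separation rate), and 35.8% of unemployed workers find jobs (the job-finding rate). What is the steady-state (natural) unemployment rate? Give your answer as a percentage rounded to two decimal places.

Steady-state unemployment rate ≈ 6.14%.

At steady state the flows balance: s·E = f·U, so U/(E+U) = s/(s+f).
u* = 2.34 / (2.34 + 35.8) = 2.34 / 38.14 = 6.14%.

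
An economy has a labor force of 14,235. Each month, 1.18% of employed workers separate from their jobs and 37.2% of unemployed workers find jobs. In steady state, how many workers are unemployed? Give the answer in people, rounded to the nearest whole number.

Steady-state unemployment rate u* = s/(s+f) = 1.18/(1.18+37.2) = 0.030745.
Unemployed = u* × labor force = 0.030745 × 14,235 ≈ 438.

About 438 are unemployed in steady state.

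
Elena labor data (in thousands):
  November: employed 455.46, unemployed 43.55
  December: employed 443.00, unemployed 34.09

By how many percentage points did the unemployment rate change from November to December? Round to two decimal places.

The unemployment rate changed by −1.58 percentage points.

November: labor force = 455.46 + 43.55 = 499.01; u = 43.55/499.01 = 8.73%.
December: labor force = 443.00 + 34.09 = 477.09; u = 34.09/477.09 = 7.15%.
Change = 7.15% − 8.73% = −1.58 pp.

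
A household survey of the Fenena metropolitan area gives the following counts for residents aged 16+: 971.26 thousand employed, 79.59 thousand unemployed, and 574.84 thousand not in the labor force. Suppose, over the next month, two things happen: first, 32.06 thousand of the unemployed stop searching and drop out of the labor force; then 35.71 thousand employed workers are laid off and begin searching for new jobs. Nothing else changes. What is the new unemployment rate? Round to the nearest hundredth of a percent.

Initially, labor force = 971.26 + 79.59 = 1,050.85 thousand, so u = 79.59/1,050.85 = 7.57%.
After the first change, unemployed and labor force both fall by 32.06 → E = 971.26, U = 47.53, labor force = 1,018.79 thousand.
After the second change, employed falls and unemployed rises by 35.71; labor force unchanged → E = 935.55, U = 83.24, labor force = 1,018.79 thousand.
New unemployment rate = 83.24 / 1,018.79 = 8.17%.

New unemployment rate ≈ 8.17%.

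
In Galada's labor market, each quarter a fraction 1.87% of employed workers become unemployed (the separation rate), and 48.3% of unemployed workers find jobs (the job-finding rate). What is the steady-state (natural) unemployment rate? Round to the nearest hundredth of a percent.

Steady-state unemployment rate ≈ 3.73%.

At steady state the flows balance: s·E = f·U, so U/(E+U) = s/(s+f).
u* = 1.87 / (1.87 + 48.3) = 1.87 / 50.17 = 3.73%.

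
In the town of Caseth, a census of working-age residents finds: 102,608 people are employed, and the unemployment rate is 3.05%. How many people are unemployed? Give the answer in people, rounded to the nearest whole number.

Let U be the number unemployed. The labor force is E + U, and U/(E+U) = 0.0305.
So U = 0.0305 × 102,608 / (1 − 0.0305) = 3129.54 / 0.9695 ≈ 3,228.

About 3,228 are unemployed.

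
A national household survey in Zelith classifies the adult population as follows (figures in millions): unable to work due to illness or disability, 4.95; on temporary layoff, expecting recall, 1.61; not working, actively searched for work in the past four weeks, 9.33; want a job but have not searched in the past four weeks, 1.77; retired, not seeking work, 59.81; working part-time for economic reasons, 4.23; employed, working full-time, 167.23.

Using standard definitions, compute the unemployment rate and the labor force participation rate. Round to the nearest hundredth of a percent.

Unemployment rate ≈ 6.00%; labor force participation rate ≈ 73.27%.

Employed = 4.23 + 167.23 = 171.46 million (anyone who worked, including part-time for economic reasons, counts as employed).
Unemployed = 1.61 + 9.33 = 10.94 million (jobless and actively searching, or on temporary layoff).
Labor force = 171.46 + 10.94 = 182.40 million.
Not in labor force = 4.95 + 1.77 + 59.81 = 66.53 million (those not working and not actively searching are outside the labor force — including those who want a job but have given up searching).
Civilian working-age population = 182.40 + 66.53 = 248.93 million.
Unemployment rate = 10.94 / 182.40 = 6.00%.
Labor force participation rate = 182.40 / 248.93 = 73.27%.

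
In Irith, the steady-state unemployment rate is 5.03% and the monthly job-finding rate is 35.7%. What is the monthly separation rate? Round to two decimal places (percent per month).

Separation rate ≈ 1.89% per month.

From u* = s/(s+f): s = u·f/(1−u).
s = 0.0503 × 35.7 / (1 − 0.0503) = 1.7957 / 0.9497 ≈ 1.89% per month.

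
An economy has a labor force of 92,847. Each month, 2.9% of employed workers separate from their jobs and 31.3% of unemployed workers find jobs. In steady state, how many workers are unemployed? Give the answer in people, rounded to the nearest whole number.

Steady-state unemployment rate u* = s/(s+f) = 2.9/(2.9+31.3) = 0.084795.
Unemployed = u* × labor force = 0.084795 × 92,847 ≈ 7,873.

About 7,873 are unemployed in steady state.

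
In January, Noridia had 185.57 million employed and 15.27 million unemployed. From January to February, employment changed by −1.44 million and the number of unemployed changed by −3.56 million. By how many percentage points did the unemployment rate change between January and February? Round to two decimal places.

January: labor force = 185.57 + 15.27 = 200.84; u = 15.27/200.84 = 7.60%.
February: labor force = 184.13 + 11.71 = 195.84; u = 11.71/195.84 = 5.98%.
Change = 5.98% − 7.60% = −1.62 pp.

The unemployment rate changed by −1.62 percentage points.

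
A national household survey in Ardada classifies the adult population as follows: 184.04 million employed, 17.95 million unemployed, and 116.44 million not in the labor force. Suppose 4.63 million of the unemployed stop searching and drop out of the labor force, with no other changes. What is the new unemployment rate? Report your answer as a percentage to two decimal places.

New unemployment rate ≈ 6.75%.

Initially, labor force = 184.04 + 17.95 = 201.99 million, so u = 17.95/201.99 = 8.89%.
After the change, unemployed and labor force both fall by 4.63 → E = 184.04, U = 13.32, labor force = 197.36 million.
New unemployment rate = 13.32 / 197.36 = 6.75%.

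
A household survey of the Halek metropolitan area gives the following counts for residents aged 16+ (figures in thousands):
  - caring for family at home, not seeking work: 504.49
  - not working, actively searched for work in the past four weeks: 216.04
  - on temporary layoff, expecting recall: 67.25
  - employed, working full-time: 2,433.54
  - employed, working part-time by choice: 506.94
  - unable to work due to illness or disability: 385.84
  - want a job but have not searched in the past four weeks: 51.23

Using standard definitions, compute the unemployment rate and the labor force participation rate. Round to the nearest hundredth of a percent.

Employed = 2,433.54 + 506.94 = 2,940.48 thousand.
Unemployed = 216.04 + 67.25 = 283.29 thousand (jobless and actively searching, or on temporary layoff).
Labor force = 2,940.48 + 283.29 = 3,223.77 thousand.
Not in labor force = 504.49 + 385.84 + 51.23 = 941.56 thousand (those not working and not actively searching are outside the labor force — including those who want a job but have given up searching).
Civilian working-age population = 3,223.77 + 941.56 = 4,165.33 thousand.
Unemployment rate = 283.29 / 3,223.77 = 8.79%.
Labor force participation rate = 3,223.77 / 4,165.33 = 77.40%.

Unemployment rate ≈ 8.79%; labor force participation rate ≈ 77.40%.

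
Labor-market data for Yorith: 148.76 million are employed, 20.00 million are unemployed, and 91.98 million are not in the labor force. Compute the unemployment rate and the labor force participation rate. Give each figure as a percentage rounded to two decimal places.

Labor force = employed + unemployed = 148.76 + 20.00 = 168.76 million.
Working-age population = 168.76 + 91.98 = 260.74 million.
Unemployment rate = 20.00 / 168.76 = 11.85%.
Labor force participation rate = 168.76 / 260.74 = 64.72%.

Unemployment rate ≈ 11.85%; labor force participation rate ≈ 64.72%.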